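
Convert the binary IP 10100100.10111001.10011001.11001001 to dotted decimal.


10100100 = 164
10111001 = 185
10011001 = 153
11001001 = 201
IP: 164.185.153.201


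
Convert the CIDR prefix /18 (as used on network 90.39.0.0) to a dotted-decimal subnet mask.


/18 means 18 network bits, 14 host bits
Binary: 11111111111111111100000000000000
Mask: 255.255.192.0


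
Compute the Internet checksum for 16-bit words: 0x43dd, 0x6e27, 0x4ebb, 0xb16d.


Sum all words (with carry folding):
+ 0x43dd = 0x43dd
+ 0x6e27 = 0xb204
+ 0x4ebb = 0x00c0
+ 0xb16d = 0xb22d
One's complement: ~0xb22d
Checksum = 0x4dd2


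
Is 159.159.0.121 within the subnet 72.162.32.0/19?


Subnet network: 72.162.32.0
Test IP AND mask: 159.159.0.0
No, 159.159.0.121 is not in 72.162.32.0/19


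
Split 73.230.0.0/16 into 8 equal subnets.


New prefix = 16 + 3 = 19
Each subnet has 8192 addresses
  73.230.0.0/19
  73.230.32.0/19
  73.230.64.0/19
  73.230.96.0/19
  73.230.128.0/19
  73.230.160.0/19
  73.230.192.0/19
  73.230.224.0/19
Subnets: 73.230.0.0/19, 73.230.32.0/19, 73.230.64.0/19, 73.230.96.0/19, 73.230.128.0/19, 73.230.160.0/19, 73.230.192.0/19, 73.230.224.0/19


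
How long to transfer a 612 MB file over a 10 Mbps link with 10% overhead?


Effective throughput = 10 * (1 - 10/100) = 9 Mbps
File size in Mb = 612 * 8 = 4896 Mb
Time = 4896 / 9
Time = 544 seconds


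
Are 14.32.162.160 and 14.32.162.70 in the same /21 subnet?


Mask: 255.255.248.0
14.32.162.160 AND mask = 14.32.160.0
14.32.162.70 AND mask = 14.32.160.0
Yes, same subnet (14.32.160.0)


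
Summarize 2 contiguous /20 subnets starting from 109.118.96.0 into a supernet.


Original prefix: /20
Number of subnets: 2 = 2^1
New prefix = 20 - 1 = 19
Supernet: 109.118.96.0/19


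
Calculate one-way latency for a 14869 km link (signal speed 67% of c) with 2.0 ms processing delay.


Speed = 0.67 * 3e5 km/s = 201000 km/s
Propagation delay = 14869 / 201000 = 0.074 s = 73.9751 ms
Processing delay = 2.0 ms
Total one-way latency = 75.9751 ms


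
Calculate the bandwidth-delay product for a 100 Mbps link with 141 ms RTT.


BDP = bandwidth * RTT
= 100 Mbps * 141 ms
= 100 * 1e6 * 141 / 1000 bits
= 14100000 bits
= 1762500 bytes
= 1721.1914 KB
BDP = 14100000 bits (1762500 bytes)


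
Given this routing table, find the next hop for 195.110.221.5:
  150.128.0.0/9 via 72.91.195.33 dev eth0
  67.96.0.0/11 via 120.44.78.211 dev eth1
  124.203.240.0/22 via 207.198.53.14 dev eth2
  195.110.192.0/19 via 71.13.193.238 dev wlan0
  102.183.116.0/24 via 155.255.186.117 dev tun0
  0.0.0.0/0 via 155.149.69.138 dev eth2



Longest prefix match for 195.110.221.5:
  /9 150.128.0.0: no
  /11 67.96.0.0: no
  /22 124.203.240.0: no
  /19 195.110.192.0: MATCH
  /24 102.183.116.0: no
  /0 0.0.0.0: MATCH
Selected: next-hop 71.13.193.238 via wlan0 (matched /19)


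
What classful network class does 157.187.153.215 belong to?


First octet: 157
Binary: 10011101
10xxxxxx -> Class B (128-191)
Class B, default mask 255.255.0.0 (/16)


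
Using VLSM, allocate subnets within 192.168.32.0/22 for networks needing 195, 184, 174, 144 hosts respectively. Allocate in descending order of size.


195 hosts -> /24 (254 usable): 192.168.32.0/24
184 hosts -> /24 (254 usable): 192.168.33.0/24
174 hosts -> /24 (254 usable): 192.168.34.0/24
144 hosts -> /24 (254 usable): 192.168.35.0/24
Allocation: 192.168.32.0/24 (195 hosts, 254 usable); 192.168.33.0/24 (184 hosts, 254 usable); 192.168.34.0/24 (174 hosts, 254 usable); 192.168.35.0/24 (144 hosts, 254 usable)


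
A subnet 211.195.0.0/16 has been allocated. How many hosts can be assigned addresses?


Host bits = 32 - 16 = 16
Total addresses = 2^16 = 65536
Usable = total - 2 (network and broadcast)
Usable hosts: 65534


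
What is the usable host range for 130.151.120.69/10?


Network: 130.128.0.0
Broadcast: 130.191.255.255
First usable = network + 1
Last usable = broadcast - 1
Range: 130.128.0.1 to 130.191.255.254


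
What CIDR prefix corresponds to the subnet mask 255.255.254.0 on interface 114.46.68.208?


Binary: 11111111.11111111.11111110.00000000
Count leading 1s
Prefix: /23


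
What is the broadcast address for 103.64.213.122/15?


Network: 103.64.0.0/15
Host bits = 17
Set all host bits to 1:
Broadcast: 103.65.255.255


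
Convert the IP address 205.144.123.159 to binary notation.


205 = 11001101
144 = 10010000
123 = 01111011
159 = 10011111
Binary: 11001101.10010000.01111011.10011111


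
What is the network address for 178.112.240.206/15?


IP:   10110010.01110000.11110000.11001110
Mask: 11111111.11111110.00000000.00000000
AND operation:
Net:  10110010.01110000.00000000.00000000
Network: 178.112.0.0/15


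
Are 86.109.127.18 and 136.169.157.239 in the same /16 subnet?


Mask: 255.255.0.0
86.109.127.18 AND mask = 86.109.0.0
136.169.157.239 AND mask = 136.169.0.0
No, different subnets (86.109.0.0 vs 136.169.0.0)


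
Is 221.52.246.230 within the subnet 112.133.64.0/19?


Subnet network: 112.133.64.0
Test IP AND mask: 221.52.224.0
No, 221.52.246.230 is not in 112.133.64.0/19


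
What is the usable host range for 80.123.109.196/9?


Network: 80.0.0.0
Broadcast: 80.127.255.255
First usable = network + 1
Last usable = broadcast - 1
Range: 80.0.0.1 to 80.127.255.254


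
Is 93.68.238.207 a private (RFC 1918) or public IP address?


RFC 1918 private ranges:
  10.0.0.0/8 (10.0.0.0 - 10.255.255.255)
  172.16.0.0/12 (172.16.0.0 - 172.31.255.255)
  192.168.0.0/16 (192.168.0.0 - 192.168.255.255)
Public (not in any RFC 1918 range)


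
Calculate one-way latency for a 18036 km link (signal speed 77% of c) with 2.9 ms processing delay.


Speed = 0.77 * 3e5 km/s = 231000 km/s
Propagation delay = 18036 / 231000 = 0.0781 s = 78.0779 ms
Processing delay = 2.9 ms
Total one-way latency = 80.9779 ms


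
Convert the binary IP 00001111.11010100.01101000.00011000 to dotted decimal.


00001111 = 15
11010100 = 212
01101000 = 104
00011000 = 24
IP: 15.212.104.24


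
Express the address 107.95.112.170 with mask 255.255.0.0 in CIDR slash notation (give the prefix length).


Binary: 11111111.11111111.00000000.00000000
Count leading 1s
Prefix: /16


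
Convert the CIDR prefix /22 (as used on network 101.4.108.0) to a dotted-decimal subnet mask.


/22 means 22 network bits, 10 host bits
Binary: 11111111111111111111110000000000
Mask: 255.255.252.0


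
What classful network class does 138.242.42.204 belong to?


First octet: 138
Binary: 10001010
10xxxxxx -> Class B (128-191)
Class B, default mask 255.255.0.0 (/16)


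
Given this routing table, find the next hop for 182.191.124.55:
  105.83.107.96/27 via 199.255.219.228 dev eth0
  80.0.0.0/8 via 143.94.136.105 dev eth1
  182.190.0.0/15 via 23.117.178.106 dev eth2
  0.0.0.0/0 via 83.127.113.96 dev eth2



Longest prefix match for 182.191.124.55:
  /27 105.83.107.96: no
  /8 80.0.0.0: no
  /15 182.190.0.0: MATCH
  /0 0.0.0.0: MATCH
Selected: next-hop 23.117.178.106 via eth2 (matched /15)


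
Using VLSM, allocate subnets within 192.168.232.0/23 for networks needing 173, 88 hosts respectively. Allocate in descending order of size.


173 hosts -> /24 (254 usable): 192.168.232.0/24
88 hosts -> /25 (126 usable): 192.168.233.0/25
Allocation: 192.168.232.0/24 (173 hosts, 254 usable); 192.168.233.0/25 (88 hosts, 126 usable)


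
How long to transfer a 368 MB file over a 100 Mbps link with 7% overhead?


Effective throughput = 100 * (1 - 7/100) = 93 Mbps
File size in Mb = 368 * 8 = 2944 Mb
Time = 2944 / 93
Time = 31.6559 seconds


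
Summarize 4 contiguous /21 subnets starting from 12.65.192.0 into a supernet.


Original prefix: /21
Number of subnets: 4 = 2^2
New prefix = 21 - 2 = 19
Supernet: 12.65.192.0/19


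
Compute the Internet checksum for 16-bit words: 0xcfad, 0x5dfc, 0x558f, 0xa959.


Sum all words (with carry folding):
+ 0xcfad = 0xcfad
+ 0x5dfc = 0x2daa
+ 0x558f = 0x8339
+ 0xa959 = 0x2c93
One's complement: ~0x2c93
Checksum = 0xd36c


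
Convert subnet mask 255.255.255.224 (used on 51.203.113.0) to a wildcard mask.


Subnet mask: 255.255.255.224
Wildcard = 255.255.255.255 - subnet mask
255 - 255 = 0
255 - 255 = 0
255 - 255 = 0
255 - 224 = 31
Wildcard: 0.0.0.31


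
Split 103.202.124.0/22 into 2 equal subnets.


New prefix = 22 + 1 = 23
Each subnet has 512 addresses
  103.202.124.0/23
  103.202.126.0/23
Subnets: 103.202.124.0/23, 103.202.126.0/23


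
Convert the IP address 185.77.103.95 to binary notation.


185 = 10111001
77 = 01001101
103 = 01100111
95 = 01011111
Binary: 10111001.01001101.01100111.01011111


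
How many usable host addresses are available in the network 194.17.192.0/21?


Host bits = 32 - 21 = 11
Total addresses = 2^11 = 2048
Usable = total - 2 (network and broadcast)
Usable hosts: 2046


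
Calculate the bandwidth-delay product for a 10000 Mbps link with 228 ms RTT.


BDP = bandwidth * RTT
= 10000 Mbps * 228 ms
= 10000 * 1e6 * 228 / 1000 bits
= 2280000000 bits
= 285000000 bytes
= 278320.3125 KB
BDP = 2280000000 bits (285000000 bytes)


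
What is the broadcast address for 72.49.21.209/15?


Network: 72.48.0.0/15
Host bits = 17
Set all host bits to 1:
Broadcast: 72.49.255.255


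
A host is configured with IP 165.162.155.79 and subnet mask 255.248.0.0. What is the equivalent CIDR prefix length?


Binary: 11111111.11111000.00000000.00000000
Count leading 1s
Prefix: /13


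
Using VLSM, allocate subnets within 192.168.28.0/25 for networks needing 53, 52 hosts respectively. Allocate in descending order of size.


53 hosts -> /26 (62 usable): 192.168.28.0/26
52 hosts -> /26 (62 usable): 192.168.28.64/26
Allocation: 192.168.28.0/26 (53 hosts, 62 usable); 192.168.28.64/26 (52 hosts, 62 usable)


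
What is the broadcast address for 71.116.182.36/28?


Network: 71.116.182.32/28
Host bits = 4
Set all host bits to 1:
Broadcast: 71.116.182.47


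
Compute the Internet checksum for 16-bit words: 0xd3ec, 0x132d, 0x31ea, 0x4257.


Sum all words (with carry folding):
+ 0xd3ec = 0xd3ec
+ 0x132d = 0xe719
+ 0x31ea = 0x1904
+ 0x4257 = 0x5b5b
One's complement: ~0x5b5b
Checksum = 0xa4a4


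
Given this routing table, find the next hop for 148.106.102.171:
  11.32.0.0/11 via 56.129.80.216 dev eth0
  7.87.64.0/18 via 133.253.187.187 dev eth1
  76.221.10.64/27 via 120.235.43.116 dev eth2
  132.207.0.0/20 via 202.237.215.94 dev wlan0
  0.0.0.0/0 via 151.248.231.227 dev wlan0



Longest prefix match for 148.106.102.171:
  /11 11.32.0.0: no
  /18 7.87.64.0: no
  /27 76.221.10.64: no
  /20 132.207.0.0: no
  /0 0.0.0.0: MATCH
Selected: next-hop 151.248.231.227 via wlan0 (matched /0)


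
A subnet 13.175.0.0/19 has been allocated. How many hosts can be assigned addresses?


Host bits = 32 - 19 = 13
Total addresses = 2^13 = 8192
Usable = total - 2 (network and broadcast)
Usable hosts: 8190


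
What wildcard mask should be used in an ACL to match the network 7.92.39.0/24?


Subnet mask: 255.255.255.0
Wildcard = 255.255.255.255 - subnet mask
255 - 255 = 0
255 - 255 = 0
255 - 255 = 0
255 - 0 = 255
Wildcard: 0.0.0.255


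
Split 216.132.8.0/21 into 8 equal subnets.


New prefix = 21 + 3 = 24
Each subnet has 256 addresses
  216.132.8.0/24
  216.132.9.0/24
  216.132.10.0/24
  216.132.11.0/24
  216.132.12.0/24
  216.132.13.0/24
  216.132.14.0/24
  216.132.15.0/24
Subnets: 216.132.8.0/24, 216.132.9.0/24, 216.132.10.0/24, 216.132.11.0/24, 216.132.12.0/24, 216.132.13.0/24, 216.132.14.0/24, 216.132.15.0/24


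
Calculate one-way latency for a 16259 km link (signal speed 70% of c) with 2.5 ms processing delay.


Speed = 0.7 * 3e5 km/s = 210000 km/s
Propagation delay = 16259 / 210000 = 0.0774 s = 77.4238 ms
Processing delay = 2.5 ms
Total one-way latency = 79.9238 ms


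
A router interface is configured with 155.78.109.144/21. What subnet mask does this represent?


/21 means 21 network bits, 11 host bits
Binary: 11111111111111111111100000000000
Mask: 255.255.248.0


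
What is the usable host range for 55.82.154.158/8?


Network: 55.0.0.0
Broadcast: 55.255.255.255
First usable = network + 1
Last usable = broadcast - 1
Range: 55.0.0.1 to 55.255.255.254


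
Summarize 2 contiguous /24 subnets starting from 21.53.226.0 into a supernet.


Original prefix: /24
Number of subnets: 2 = 2^1
New prefix = 24 - 1 = 23
Supernet: 21.53.226.0/23


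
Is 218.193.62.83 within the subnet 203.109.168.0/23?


Subnet network: 203.109.168.0
Test IP AND mask: 218.193.62.0
No, 218.193.62.83 is not in 203.109.168.0/23


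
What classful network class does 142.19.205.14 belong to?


First octet: 142
Binary: 10001110
10xxxxxx -> Class B (128-191)
Class B, default mask 255.255.0.0 (/16)


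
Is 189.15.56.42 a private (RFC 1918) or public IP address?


RFC 1918 private ranges:
  10.0.0.0/8 (10.0.0.0 - 10.255.255.255)
  172.16.0.0/12 (172.16.0.0 - 172.31.255.255)
  192.168.0.0/16 (192.168.0.0 - 192.168.255.255)
Public (not in any RFC 1918 range)


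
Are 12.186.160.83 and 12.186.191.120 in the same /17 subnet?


Mask: 255.255.128.0
12.186.160.83 AND mask = 12.186.128.0
12.186.191.120 AND mask = 12.186.128.0
Yes, same subnet (12.186.128.0)


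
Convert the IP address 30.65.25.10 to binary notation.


30 = 00011110
65 = 01000001
25 = 00011001
10 = 00001010
Binary: 00011110.01000001.00011001.00001010


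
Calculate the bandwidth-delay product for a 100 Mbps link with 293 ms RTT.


BDP = bandwidth * RTT
= 100 Mbps * 293 ms
= 100 * 1e6 * 293 / 1000 bits
= 29300000 bits
= 3662500 bytes
= 3576.6602 KB
BDP = 29300000 bits (3662500 bytes)


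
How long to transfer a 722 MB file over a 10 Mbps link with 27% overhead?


Effective throughput = 10 * (1 - 27/100) = 7.3 Mbps
File size in Mb = 722 * 8 = 5776 Mb
Time = 5776 / 7.3
Time = 791.2329 seconds


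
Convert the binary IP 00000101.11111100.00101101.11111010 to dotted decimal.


00000101 = 5
11111100 = 252
00101101 = 45
11111010 = 250
IP: 5.252.45.250


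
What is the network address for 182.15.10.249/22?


IP:   10110110.00001111.00001010.11111001
Mask: 11111111.11111111.11111100.00000000
AND operation:
Net:  10110110.00001111.00001000.00000000
Network: 182.15.8.0/22


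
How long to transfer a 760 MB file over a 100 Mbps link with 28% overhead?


Effective throughput = 100 * (1 - 28/100) = 72 Mbps
File size in Mb = 760 * 8 = 6080 Mb
Time = 6080 / 72
Time = 84.4444 seconds


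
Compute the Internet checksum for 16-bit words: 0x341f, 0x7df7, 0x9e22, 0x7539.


Sum all words (with carry folding):
+ 0x341f = 0x341f
+ 0x7df7 = 0xb216
+ 0x9e22 = 0x5039
+ 0x7539 = 0xc572
One's complement: ~0xc572
Checksum = 0x3a8d


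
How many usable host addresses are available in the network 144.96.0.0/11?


Host bits = 32 - 11 = 21
Total addresses = 2^21 = 2097152
Usable = total - 2 (network and broadcast)
Usable hosts: 2097150


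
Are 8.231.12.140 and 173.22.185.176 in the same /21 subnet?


Mask: 255.255.248.0
8.231.12.140 AND mask = 8.231.8.0
173.22.185.176 AND mask = 173.22.184.0
No, different subnets (8.231.8.0 vs 173.22.184.0)


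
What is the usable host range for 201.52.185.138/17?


Network: 201.52.128.0
Broadcast: 201.52.255.255
First usable = network + 1
Last usable = broadcast - 1
Range: 201.52.128.1 to 201.52.255.254


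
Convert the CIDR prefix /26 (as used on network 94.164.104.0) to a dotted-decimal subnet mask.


/26 means 26 network bits, 6 host bits
Binary: 11111111111111111111111111000000
Mask: 255.255.255.192


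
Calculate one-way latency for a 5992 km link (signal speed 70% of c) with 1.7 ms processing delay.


Speed = 0.7 * 3e5 km/s = 210000 km/s
Propagation delay = 5992 / 210000 = 0.0285 s = 28.5333 ms
Processing delay = 1.7 ms
Total one-way latency = 30.2333 ms


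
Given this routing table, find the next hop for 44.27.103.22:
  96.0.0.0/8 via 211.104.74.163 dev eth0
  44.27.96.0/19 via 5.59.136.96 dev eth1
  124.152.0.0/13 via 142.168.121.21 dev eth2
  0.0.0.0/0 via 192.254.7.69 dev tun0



Longest prefix match for 44.27.103.22:
  /8 96.0.0.0: no
  /19 44.27.96.0: MATCH
  /13 124.152.0.0: no
  /0 0.0.0.0: MATCH
Selected: next-hop 5.59.136.96 via eth1 (matched /19)


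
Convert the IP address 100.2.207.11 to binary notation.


100 = 01100100
2 = 00000010
207 = 11001111
11 = 00001011
Binary: 01100100.00000010.11001111.00001011


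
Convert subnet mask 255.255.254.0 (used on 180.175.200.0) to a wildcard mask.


Subnet mask: 255.255.254.0
Wildcard = 255.255.255.255 - subnet mask
255 - 255 = 0
255 - 255 = 0
255 - 254 = 1
255 - 0 = 255
Wildcard: 0.0.1.255


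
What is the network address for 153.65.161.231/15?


IP:   10011001.01000001.10100001.11100111
Mask: 11111111.11111110.00000000.00000000
AND operation:
Net:  10011001.01000000.00000000.00000000
Network: 153.64.0.0/15


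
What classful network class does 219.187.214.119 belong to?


First octet: 219
Binary: 11011011
110xxxxx -> Class C (192-223)
Class C, default mask 255.255.255.0 (/24)


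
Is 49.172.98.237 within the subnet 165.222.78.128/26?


Subnet network: 165.222.78.128
Test IP AND mask: 49.172.98.192
No, 49.172.98.237 is not in 165.222.78.128/26


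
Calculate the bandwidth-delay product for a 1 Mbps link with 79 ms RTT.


BDP = bandwidth * RTT
= 1 Mbps * 79 ms
= 1 * 1e6 * 79 / 1000 bits
= 79000 bits
= 9875 bytes
= 9.6436 KB
BDP = 79000 bits (9875 bytes)


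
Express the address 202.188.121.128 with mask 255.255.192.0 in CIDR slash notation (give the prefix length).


Binary: 11111111.11111111.11000000.00000000
Count leading 1s
Prefix: /18


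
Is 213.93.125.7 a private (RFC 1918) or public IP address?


RFC 1918 private ranges:
  10.0.0.0/8 (10.0.0.0 - 10.255.255.255)
  172.16.0.0/12 (172.16.0.0 - 172.31.255.255)
  192.168.0.0/16 (192.168.0.0 - 192.168.255.255)
Public (not in any RFC 1918 range)


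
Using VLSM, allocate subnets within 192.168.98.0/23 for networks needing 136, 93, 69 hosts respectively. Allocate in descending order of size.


136 hosts -> /24 (254 usable): 192.168.98.0/24
93 hosts -> /25 (126 usable): 192.168.99.0/25
69 hosts -> /25 (126 usable): 192.168.99.128/25
Allocation: 192.168.98.0/24 (136 hosts, 254 usable); 192.168.99.0/25 (93 hosts, 126 usable); 192.168.99.128/25 (69 hosts, 126 usable)


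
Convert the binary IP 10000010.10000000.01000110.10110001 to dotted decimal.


10000010 = 130
10000000 = 128
01000110 = 70
10110001 = 177
IP: 130.128.70.177


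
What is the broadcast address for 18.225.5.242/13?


Network: 18.224.0.0/13
Host bits = 19
Set all host bits to 1:
Broadcast: 18.231.255.255


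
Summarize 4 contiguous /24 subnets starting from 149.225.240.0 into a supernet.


Original prefix: /24
Number of subnets: 4 = 2^2
New prefix = 24 - 2 = 22
Supernet: 149.225.240.0/22


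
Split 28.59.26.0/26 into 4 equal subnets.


New prefix = 26 + 2 = 28
Each subnet has 16 addresses
  28.59.26.0/28
  28.59.26.16/28
  28.59.26.32/28
  28.59.26.48/28
Subnets: 28.59.26.0/28, 28.59.26.16/28, 28.59.26.32/28, 28.59.26.48/28


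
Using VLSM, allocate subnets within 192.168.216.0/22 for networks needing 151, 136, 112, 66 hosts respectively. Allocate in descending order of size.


151 hosts -> /24 (254 usable): 192.168.216.0/24
136 hosts -> /24 (254 usable): 192.168.217.0/24
112 hosts -> /25 (126 usable): 192.168.218.0/25
66 hosts -> /25 (126 usable): 192.168.218.128/25
Allocation: 192.168.216.0/24 (151 hosts, 254 usable); 192.168.217.0/24 (136 hosts, 254 usable); 192.168.218.0/25 (112 hosts, 126 usable); 192.168.218.128/25 (66 hosts, 126 usable)


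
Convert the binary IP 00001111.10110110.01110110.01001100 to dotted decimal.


00001111 = 15
10110110 = 182
01110110 = 118
01001100 = 76
IP: 15.182.118.76


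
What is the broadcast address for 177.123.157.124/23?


Network: 177.123.156.0/23
Host bits = 9
Set all host bits to 1:
Broadcast: 177.123.157.255


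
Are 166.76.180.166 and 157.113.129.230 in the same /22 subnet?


Mask: 255.255.252.0
166.76.180.166 AND mask = 166.76.180.0
157.113.129.230 AND mask = 157.113.128.0
No, different subnets (166.76.180.0 vs 157.113.128.0)


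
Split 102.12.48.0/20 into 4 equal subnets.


New prefix = 20 + 2 = 22
Each subnet has 1024 addresses
  102.12.48.0/22
  102.12.52.0/22
  102.12.56.0/22
  102.12.60.0/22
Subnets: 102.12.48.0/22, 102.12.52.0/22, 102.12.56.0/22, 102.12.60.0/22


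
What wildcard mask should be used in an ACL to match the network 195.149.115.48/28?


Subnet mask: 255.255.255.240
Wildcard = 255.255.255.255 - subnet mask
255 - 255 = 0
255 - 255 = 0
255 - 255 = 0
255 - 240 = 15
Wildcard: 0.0.0.15


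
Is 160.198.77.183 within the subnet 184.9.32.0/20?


Subnet network: 184.9.32.0
Test IP AND mask: 160.198.64.0
No, 160.198.77.183 is not in 184.9.32.0/20


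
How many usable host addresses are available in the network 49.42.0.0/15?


Host bits = 32 - 15 = 17
Total addresses = 2^17 = 131072
Usable = total - 2 (network and broadcast)
Usable hosts: 131070


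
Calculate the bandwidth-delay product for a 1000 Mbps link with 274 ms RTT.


BDP = bandwidth * RTT
= 1000 Mbps * 274 ms
= 1000 * 1e6 * 274 / 1000 bits
= 274000000 bits
= 34250000 bytes
= 33447.2656 KB
BDP = 274000000 bits (34250000 bytes)


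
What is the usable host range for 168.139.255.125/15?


Network: 168.138.0.0
Broadcast: 168.139.255.255
First usable = network + 1
Last usable = broadcast - 1
Range: 168.138.0.1 to 168.139.255.254


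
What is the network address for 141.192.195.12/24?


IP:   10001101.11000000.11000011.00001100
Mask: 11111111.11111111.11111111.00000000
AND operation:
Net:  10001101.11000000.11000011.00000000
Network: 141.192.195.0/24


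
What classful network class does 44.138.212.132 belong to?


First octet: 44
Binary: 00101100
0xxxxxxx -> Class A (1-126)
Class A, default mask 255.0.0.0 (/8)


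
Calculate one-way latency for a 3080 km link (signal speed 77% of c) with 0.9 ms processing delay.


Speed = 0.77 * 3e5 km/s = 231000 km/s
Propagation delay = 3080 / 231000 = 0.0133 s = 13.3333 ms
Processing delay = 0.9 ms
Total one-way latency = 14.2333 ms


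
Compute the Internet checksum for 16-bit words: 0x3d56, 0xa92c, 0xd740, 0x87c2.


Sum all words (with carry folding):
+ 0x3d56 = 0x3d56
+ 0xa92c = 0xe682
+ 0xd740 = 0xbdc3
+ 0x87c2 = 0x4586
One's complement: ~0x4586
Checksum = 0xba79


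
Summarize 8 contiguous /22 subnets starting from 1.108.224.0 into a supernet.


Original prefix: /22
Number of subnets: 8 = 2^3
New prefix = 22 - 3 = 19
Supernet: 1.108.224.0/19


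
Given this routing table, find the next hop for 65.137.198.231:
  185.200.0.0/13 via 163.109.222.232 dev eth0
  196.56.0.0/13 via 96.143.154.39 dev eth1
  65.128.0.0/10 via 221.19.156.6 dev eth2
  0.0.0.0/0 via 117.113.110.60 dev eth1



Longest prefix match for 65.137.198.231:
  /13 185.200.0.0: no
  /13 196.56.0.0: no
  /10 65.128.0.0: MATCH
  /0 0.0.0.0: MATCH
Selected: next-hop 221.19.156.6 via eth2 (matched /10)


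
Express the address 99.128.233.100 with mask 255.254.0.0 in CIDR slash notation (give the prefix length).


Binary: 11111111.11111110.00000000.00000000
Count leading 1s
Prefix: /15


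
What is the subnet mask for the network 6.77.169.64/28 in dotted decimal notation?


/28 means 28 network bits, 4 host bits
Binary: 11111111111111111111111111110000
Mask: 255.255.255.240


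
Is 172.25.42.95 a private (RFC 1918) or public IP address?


RFC 1918 private ranges:
  10.0.0.0/8 (10.0.0.0 - 10.255.255.255)
  172.16.0.0/12 (172.16.0.0 - 172.31.255.255)
  192.168.0.0/16 (192.168.0.0 - 192.168.255.255)
Private (in 172.16.0.0/12)


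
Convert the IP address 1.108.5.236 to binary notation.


1 = 00000001
108 = 01101100
5 = 00000101
236 = 11101100
Binary: 00000001.01101100.00000101.11101100


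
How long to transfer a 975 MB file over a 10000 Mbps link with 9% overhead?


Effective throughput = 10000 * (1 - 9/100) = 9100 Mbps
File size in Mb = 975 * 8 = 7800 Mb
Time = 7800 / 9100
Time = 0.8571 seconds


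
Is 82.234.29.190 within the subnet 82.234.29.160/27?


Subnet network: 82.234.29.160
Test IP AND mask: 82.234.29.160
Yes, 82.234.29.190 is in 82.234.29.160/27


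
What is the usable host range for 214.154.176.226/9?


Network: 214.128.0.0
Broadcast: 214.255.255.255
First usable = network + 1
Last usable = broadcast - 1
Range: 214.128.0.1 to 214.255.255.254


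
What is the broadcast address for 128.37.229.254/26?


Network: 128.37.229.192/26
Host bits = 6
Set all host bits to 1:
Broadcast: 128.37.229.255


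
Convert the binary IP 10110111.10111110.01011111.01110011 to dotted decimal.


10110111 = 183
10111110 = 190
01011111 = 95
01110011 = 115
IP: 183.190.95.115


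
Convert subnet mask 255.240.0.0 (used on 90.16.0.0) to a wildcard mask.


Subnet mask: 255.240.0.0
Wildcard = 255.255.255.255 - subnet mask
255 - 255 = 0
255 - 240 = 15
255 - 0 = 255
255 - 0 = 255
Wildcard: 0.15.255.255


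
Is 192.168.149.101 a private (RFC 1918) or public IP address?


RFC 1918 private ranges:
  10.0.0.0/8 (10.0.0.0 - 10.255.255.255)
  172.16.0.0/12 (172.16.0.0 - 172.31.255.255)
  192.168.0.0/16 (192.168.0.0 - 192.168.255.255)
Private (in 192.168.0.0/16)


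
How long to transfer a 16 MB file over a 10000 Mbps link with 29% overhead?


Effective throughput = 10000 * (1 - 29/100) = 7100 Mbps
File size in Mb = 16 * 8 = 128 Mb
Time = 128 / 7100
Time = 0.018 seconds


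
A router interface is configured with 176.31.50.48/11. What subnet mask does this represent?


/11 means 11 network bits, 21 host bits
Binary: 11111111111000000000000000000000
Mask: 255.224.0.0


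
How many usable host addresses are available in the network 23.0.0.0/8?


Host bits = 32 - 8 = 24
Total addresses = 2^24 = 16777216
Usable = total - 2 (network and broadcast)
Usable hosts: 16777214


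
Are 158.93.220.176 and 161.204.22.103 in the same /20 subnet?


Mask: 255.255.240.0
158.93.220.176 AND mask = 158.93.208.0
161.204.22.103 AND mask = 161.204.16.0
No, different subnets (158.93.208.0 vs 161.204.16.0)


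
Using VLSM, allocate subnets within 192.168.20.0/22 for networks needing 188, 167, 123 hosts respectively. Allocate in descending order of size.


188 hosts -> /24 (254 usable): 192.168.20.0/24
167 hosts -> /24 (254 usable): 192.168.21.0/24
123 hosts -> /25 (126 usable): 192.168.22.0/25
Allocation: 192.168.20.0/24 (188 hosts, 254 usable); 192.168.21.0/24 (167 hosts, 254 usable); 192.168.22.0/25 (123 hosts, 126 usable)


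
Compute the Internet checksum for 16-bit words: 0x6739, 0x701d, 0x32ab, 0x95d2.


Sum all words (with carry folding):
+ 0x6739 = 0x6739
+ 0x701d = 0xd756
+ 0x32ab = 0x0a02
+ 0x95d2 = 0x9fd4
One's complement: ~0x9fd4
Checksum = 0x602b


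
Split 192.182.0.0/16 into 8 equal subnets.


New prefix = 16 + 3 = 19
Each subnet has 8192 addresses
  192.182.0.0/19
  192.182.32.0/19
  192.182.64.0/19
  192.182.96.0/19
  192.182.128.0/19
  192.182.160.0/19
  192.182.192.0/19
  192.182.224.0/19
Subnets: 192.182.0.0/19, 192.182.32.0/19, 192.182.64.0/19, 192.182.96.0/19, 192.182.128.0/19, 192.182.160.0/19, 192.182.192.0/19, 192.182.224.0/19


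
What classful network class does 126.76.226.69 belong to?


First octet: 126
Binary: 01111110
0xxxxxxx -> Class A (1-126)
Class A, default mask 255.0.0.0 (/8)


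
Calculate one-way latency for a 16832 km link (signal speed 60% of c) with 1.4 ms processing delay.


Speed = 0.6 * 3e5 km/s = 180000 km/s
Propagation delay = 16832 / 180000 = 0.0935 s = 93.5111 ms
Processing delay = 1.4 ms
Total one-way latency = 94.9111 ms


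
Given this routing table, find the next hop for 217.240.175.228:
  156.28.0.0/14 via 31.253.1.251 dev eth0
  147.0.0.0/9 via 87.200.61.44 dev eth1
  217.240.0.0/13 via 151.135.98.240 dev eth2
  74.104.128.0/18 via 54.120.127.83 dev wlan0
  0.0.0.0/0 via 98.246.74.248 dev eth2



Longest prefix match for 217.240.175.228:
  /14 156.28.0.0: no
  /9 147.0.0.0: no
  /13 217.240.0.0: MATCH
  /18 74.104.128.0: no
  /0 0.0.0.0: MATCH
Selected: next-hop 151.135.98.240 via eth2 (matched /13)


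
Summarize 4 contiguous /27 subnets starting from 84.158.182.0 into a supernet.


Original prefix: /27
Number of subnets: 4 = 2^2
New prefix = 27 - 2 = 25
Supernet: 84.158.182.0/25


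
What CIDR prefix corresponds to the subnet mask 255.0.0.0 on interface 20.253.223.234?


Binary: 11111111.00000000.00000000.00000000
Count leading 1s
Prefix: /8


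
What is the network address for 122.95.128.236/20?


IP:   01111010.01011111.10000000.11101100
Mask: 11111111.11111111.11110000.00000000
AND operation:
Net:  01111010.01011111.10000000.00000000
Network: 122.95.128.0/20


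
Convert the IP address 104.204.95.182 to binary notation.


104 = 01101000
204 = 11001100
95 = 01011111
182 = 10110110
Binary: 01101000.11001100.01011111.10110110


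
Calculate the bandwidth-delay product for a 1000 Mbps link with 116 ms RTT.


BDP = bandwidth * RTT
= 1000 Mbps * 116 ms
= 1000 * 1e6 * 116 / 1000 bits
= 116000000 bits
= 14500000 bytes
= 14160.1562 KB
BDP = 116000000 bits (14500000 bytes)


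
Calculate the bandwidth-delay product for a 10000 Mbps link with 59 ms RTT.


BDP = bandwidth * RTT
= 10000 Mbps * 59 ms
= 10000 * 1e6 * 59 / 1000 bits
= 590000000 bits
= 73750000 bytes
= 72021.4844 KB
BDP = 590000000 bits (73750000 bytes)


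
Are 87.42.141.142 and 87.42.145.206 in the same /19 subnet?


Mask: 255.255.224.0
87.42.141.142 AND mask = 87.42.128.0
87.42.145.206 AND mask = 87.42.128.0
Yes, same subnet (87.42.128.0)


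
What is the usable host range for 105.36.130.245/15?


Network: 105.36.0.0
Broadcast: 105.37.255.255
First usable = network + 1
Last usable = broadcast - 1
Range: 105.36.0.1 to 105.37.255.254


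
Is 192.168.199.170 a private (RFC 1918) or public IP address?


RFC 1918 private ranges:
  10.0.0.0/8 (10.0.0.0 - 10.255.255.255)
  172.16.0.0/12 (172.16.0.0 - 172.31.255.255)
  192.168.0.0/16 (192.168.0.0 - 192.168.255.255)
Private (in 192.168.0.0/16)


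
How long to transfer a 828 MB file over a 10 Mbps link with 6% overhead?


Effective throughput = 10 * (1 - 6/100) = 9.4 Mbps
File size in Mb = 828 * 8 = 6624 Mb
Time = 6624 / 9.4
Time = 704.6809 seconds


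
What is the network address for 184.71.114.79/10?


IP:   10111000.01000111.01110010.01001111
Mask: 11111111.11000000.00000000.00000000
AND operation:
Net:  10111000.01000000.00000000.00000000
Network: 184.64.0.0/10


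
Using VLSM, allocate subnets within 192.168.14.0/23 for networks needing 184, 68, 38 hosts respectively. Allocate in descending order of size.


184 hosts -> /24 (254 usable): 192.168.14.0/24
68 hosts -> /25 (126 usable): 192.168.15.0/25
38 hosts -> /26 (62 usable): 192.168.15.128/26
Allocation: 192.168.14.0/24 (184 hosts, 254 usable); 192.168.15.0/25 (68 hosts, 126 usable); 192.168.15.128/26 (38 hosts, 62 usable)


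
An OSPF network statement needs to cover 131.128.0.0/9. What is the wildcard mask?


Subnet mask: 255.128.0.0
Wildcard = 255.255.255.255 - subnet mask
255 - 255 = 0
255 - 128 = 127
255 - 0 = 255
255 - 0 = 255
Wildcard: 0.127.255.255


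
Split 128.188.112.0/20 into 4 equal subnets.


New prefix = 20 + 2 = 22
Each subnet has 1024 addresses
  128.188.112.0/22
  128.188.116.0/22
  128.188.120.0/22
  128.188.124.0/22
Subnets: 128.188.112.0/22, 128.188.116.0/22, 128.188.120.0/22, 128.188.124.0/22


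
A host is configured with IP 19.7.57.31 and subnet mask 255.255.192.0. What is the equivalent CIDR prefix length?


Binary: 11111111.11111111.11000000.00000000
Count leading 1s
Prefix: /18


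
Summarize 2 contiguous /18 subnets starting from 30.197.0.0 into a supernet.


Original prefix: /18
Number of subnets: 2 = 2^1
New prefix = 18 - 1 = 17
Supernet: 30.197.0.0/17


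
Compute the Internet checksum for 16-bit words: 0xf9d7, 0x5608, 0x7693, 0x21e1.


Sum all words (with carry folding):
+ 0xf9d7 = 0xf9d7
+ 0x5608 = 0x4fe0
+ 0x7693 = 0xc673
+ 0x21e1 = 0xe854
One's complement: ~0xe854
Checksum = 0x17ab


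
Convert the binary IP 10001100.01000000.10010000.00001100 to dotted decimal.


10001100 = 140
01000000 = 64
10010000 = 144
00001100 = 12
IP: 140.64.144.12


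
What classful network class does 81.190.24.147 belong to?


First octet: 81
Binary: 01010001
0xxxxxxx -> Class A (1-126)
Class A, default mask 255.0.0.0 (/8)


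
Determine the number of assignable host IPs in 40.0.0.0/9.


Host bits = 32 - 9 = 23
Total addresses = 2^23 = 8388608
Usable = total - 2 (network and broadcast)
Usable hosts: 8388606


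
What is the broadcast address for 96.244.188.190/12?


Network: 96.240.0.0/12
Host bits = 20
Set all host bits to 1:
Broadcast: 96.255.255.255


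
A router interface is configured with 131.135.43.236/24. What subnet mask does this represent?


/24 means 24 network bits, 8 host bits
Binary: 11111111111111111111111100000000
Mask: 255.255.255.0


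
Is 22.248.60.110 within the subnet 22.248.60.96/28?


Subnet network: 22.248.60.96
Test IP AND mask: 22.248.60.96
Yes, 22.248.60.110 is in 22.248.60.96/28


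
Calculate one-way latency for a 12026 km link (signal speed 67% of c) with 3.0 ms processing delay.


Speed = 0.67 * 3e5 km/s = 201000 km/s
Propagation delay = 12026 / 201000 = 0.0598 s = 59.8308 ms
Processing delay = 3.0 ms
Total one-way latency = 62.8308 ms


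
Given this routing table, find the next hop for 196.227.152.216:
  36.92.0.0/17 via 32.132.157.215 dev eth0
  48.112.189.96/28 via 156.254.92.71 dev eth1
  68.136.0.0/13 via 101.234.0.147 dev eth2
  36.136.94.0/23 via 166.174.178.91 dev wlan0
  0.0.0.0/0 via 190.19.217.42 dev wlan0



Longest prefix match for 196.227.152.216:
  /17 36.92.0.0: no
  /28 48.112.189.96: no
  /13 68.136.0.0: no
  /23 36.136.94.0: no
  /0 0.0.0.0: MATCH
Selected: next-hop 190.19.217.42 via wlan0 (matched /0)


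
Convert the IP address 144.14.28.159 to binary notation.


144 = 10010000
14 = 00001110
28 = 00011100
159 = 10011111
Binary: 10010000.00001110.00011100.10011111


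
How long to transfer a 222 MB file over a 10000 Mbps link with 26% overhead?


Effective throughput = 10000 * (1 - 26/100) = 7400 Mbps
File size in Mb = 222 * 8 = 1776 Mb
Time = 1776 / 7400
Time = 0.24 seconds


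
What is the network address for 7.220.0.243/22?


IP:   00000111.11011100.00000000.11110011
Mask: 11111111.11111111.11111100.00000000
AND operation:
Net:  00000111.11011100.00000000.00000000
Network: 7.220.0.0/22


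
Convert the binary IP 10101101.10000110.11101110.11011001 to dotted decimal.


10101101 = 173
10000110 = 134
11101110 = 238
11011001 = 217
IP: 173.134.238.217


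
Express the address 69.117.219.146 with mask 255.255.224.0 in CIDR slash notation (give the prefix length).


Binary: 11111111.11111111.11100000.00000000
Count leading 1s
Prefix: /19


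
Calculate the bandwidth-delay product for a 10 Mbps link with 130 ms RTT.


BDP = bandwidth * RTT
= 10 Mbps * 130 ms
= 10 * 1e6 * 130 / 1000 bits
= 1300000 bits
= 162500 bytes
= 158.6914 KB
BDP = 1300000 bits (162500 bytes)


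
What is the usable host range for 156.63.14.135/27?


Network: 156.63.14.128
Broadcast: 156.63.14.159
First usable = network + 1
Last usable = broadcast - 1
Range: 156.63.14.129 to 156.63.14.158


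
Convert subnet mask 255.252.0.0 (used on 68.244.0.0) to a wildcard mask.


Subnet mask: 255.252.0.0
Wildcard = 255.255.255.255 - subnet mask
255 - 255 = 0
255 - 252 = 3
255 - 0 = 255
255 - 0 = 255
Wildcard: 0.3.255.255


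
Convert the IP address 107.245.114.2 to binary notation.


107 = 01101011
245 = 11110101
114 = 01110010
2 = 00000010
Binary: 01101011.11110101.01110010.00000010


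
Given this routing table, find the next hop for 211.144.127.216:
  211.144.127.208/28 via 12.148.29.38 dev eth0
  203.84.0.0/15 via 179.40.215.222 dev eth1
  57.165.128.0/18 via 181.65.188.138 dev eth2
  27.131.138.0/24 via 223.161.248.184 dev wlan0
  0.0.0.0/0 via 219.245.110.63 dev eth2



Longest prefix match for 211.144.127.216:
  /28 211.144.127.208: MATCH
  /15 203.84.0.0: no
  /18 57.165.128.0: no
  /24 27.131.138.0: no
  /0 0.0.0.0: MATCH
Selected: next-hop 12.148.29.38 via eth0 (matched /28)


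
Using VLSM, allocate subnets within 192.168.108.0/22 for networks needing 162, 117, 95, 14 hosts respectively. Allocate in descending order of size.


162 hosts -> /24 (254 usable): 192.168.108.0/24
117 hosts -> /25 (126 usable): 192.168.109.0/25
95 hosts -> /25 (126 usable): 192.168.109.128/25
14 hosts -> /28 (14 usable): 192.168.110.0/28
Allocation: 192.168.108.0/24 (162 hosts, 254 usable); 192.168.109.0/25 (117 hosts, 126 usable); 192.168.109.128/25 (95 hosts, 126 usable); 192.168.110.0/28 (14 hosts, 14 usable)


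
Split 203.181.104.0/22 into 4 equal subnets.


New prefix = 22 + 2 = 24
Each subnet has 256 addresses
  203.181.104.0/24
  203.181.105.0/24
  203.181.106.0/24
  203.181.107.0/24
Subnets: 203.181.104.0/24, 203.181.105.0/24, 203.181.106.0/24, 203.181.107.0/24


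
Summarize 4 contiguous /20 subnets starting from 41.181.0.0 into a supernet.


Original prefix: /20
Number of subnets: 4 = 2^2
New prefix = 20 - 2 = 18
Supernet: 41.181.0.0/18


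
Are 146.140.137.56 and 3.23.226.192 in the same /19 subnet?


Mask: 255.255.224.0
146.140.137.56 AND mask = 146.140.128.0
3.23.226.192 AND mask = 3.23.224.0
No, different subnets (146.140.128.0 vs 3.23.224.0)


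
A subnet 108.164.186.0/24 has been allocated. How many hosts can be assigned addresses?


Host bits = 32 - 24 = 8
Total addresses = 2^8 = 256
Usable = total - 2 (network and broadcast)
Usable hosts: 254


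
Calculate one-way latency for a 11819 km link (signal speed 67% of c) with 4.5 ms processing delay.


Speed = 0.67 * 3e5 km/s = 201000 km/s
Propagation delay = 11819 / 201000 = 0.0588 s = 58.801 ms
Processing delay = 4.5 ms
Total one-way latency = 63.301 ms


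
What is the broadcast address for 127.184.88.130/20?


Network: 127.184.80.0/20
Host bits = 12
Set all host bits to 1:
Broadcast: 127.184.95.255


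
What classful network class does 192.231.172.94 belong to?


First octet: 192
Binary: 11000000
110xxxxx -> Class C (192-223)
Class C, default mask 255.255.255.0 (/24)


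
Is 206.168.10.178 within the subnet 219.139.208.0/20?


Subnet network: 219.139.208.0
Test IP AND mask: 206.168.0.0
No, 206.168.10.178 is not in 219.139.208.0/20


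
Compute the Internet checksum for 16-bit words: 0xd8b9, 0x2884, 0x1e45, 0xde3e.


Sum all words (with carry folding):
+ 0xd8b9 = 0xd8b9
+ 0x2884 = 0x013e
+ 0x1e45 = 0x1f83
+ 0xde3e = 0xfdc1
One's complement: ~0xfdc1
Checksum = 0x023e


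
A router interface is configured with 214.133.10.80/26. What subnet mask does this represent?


/26 means 26 network bits, 6 host bits
Binary: 11111111111111111111111111000000
Mask: 255.255.255.192


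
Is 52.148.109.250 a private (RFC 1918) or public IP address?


RFC 1918 private ranges:
  10.0.0.0/8 (10.0.0.0 - 10.255.255.255)
  172.16.0.0/12 (172.16.0.0 - 172.31.255.255)
  192.168.0.0/16 (192.168.0.0 - 192.168.255.255)
Public (not in any RFC 1918 range)


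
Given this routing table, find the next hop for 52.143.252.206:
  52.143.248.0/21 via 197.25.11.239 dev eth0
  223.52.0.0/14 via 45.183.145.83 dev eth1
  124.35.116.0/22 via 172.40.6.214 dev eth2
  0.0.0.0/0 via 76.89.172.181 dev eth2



Longest prefix match for 52.143.252.206:
  /21 52.143.248.0: MATCH
  /14 223.52.0.0: no
  /22 124.35.116.0: no
  /0 0.0.0.0: MATCH
Selected: next-hop 197.25.11.239 via eth0 (matched /21)


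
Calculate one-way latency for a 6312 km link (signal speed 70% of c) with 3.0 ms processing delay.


Speed = 0.7 * 3e5 km/s = 210000 km/s
Propagation delay = 6312 / 210000 = 0.0301 s = 30.0571 ms
Processing delay = 3.0 ms
Total one-way latency = 33.0571 ms
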